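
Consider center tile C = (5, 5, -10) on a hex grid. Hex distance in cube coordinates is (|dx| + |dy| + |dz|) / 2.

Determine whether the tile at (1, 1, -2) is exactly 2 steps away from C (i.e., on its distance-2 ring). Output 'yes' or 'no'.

|px - cx| = |1 - 5| = 4
|py - cy| = |1 - 5| = 4
|pz - cz| = |-2 - (-10)| = 8
distance = (4+4+8)/2 = 16/2 = 8
radius = 2; distance != radius -> no

Answer: no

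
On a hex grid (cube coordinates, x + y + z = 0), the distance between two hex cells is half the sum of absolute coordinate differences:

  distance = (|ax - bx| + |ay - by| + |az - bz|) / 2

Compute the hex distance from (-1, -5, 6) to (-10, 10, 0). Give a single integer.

|ax - bx| = |-1 - (-10)| = 9
|ay - by| = |-5 - 10| = 15
|az - bz| = |6 - 0| = 6
distance = (9 + 15 + 6) / 2 = 30 / 2 = 15

Answer: 15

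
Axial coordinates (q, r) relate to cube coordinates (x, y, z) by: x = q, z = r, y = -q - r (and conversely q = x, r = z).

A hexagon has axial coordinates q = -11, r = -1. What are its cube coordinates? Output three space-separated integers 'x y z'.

x = q = -11
z = r = -1
y = -x - z = -(-11) - (-1) = 12

Answer: -11 12 -1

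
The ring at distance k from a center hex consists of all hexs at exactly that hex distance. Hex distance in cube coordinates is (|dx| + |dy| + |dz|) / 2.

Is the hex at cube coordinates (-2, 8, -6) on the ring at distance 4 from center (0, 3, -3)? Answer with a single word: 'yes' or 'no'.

Answer: no

Derivation:
|px - cx| = |-2 - 0| = 2
|py - cy| = |8 - 3| = 5
|pz - cz| = |-6 - (-3)| = 3
distance = (2+5+3)/2 = 10/2 = 5
radius = 4; distance != radius -> no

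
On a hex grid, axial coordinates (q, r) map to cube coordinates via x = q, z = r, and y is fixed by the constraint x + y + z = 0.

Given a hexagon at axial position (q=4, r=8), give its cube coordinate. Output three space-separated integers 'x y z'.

x = q = 4
z = r = 8
y = -x - z = -(4) - (8) = -12

Answer: 4 -12 8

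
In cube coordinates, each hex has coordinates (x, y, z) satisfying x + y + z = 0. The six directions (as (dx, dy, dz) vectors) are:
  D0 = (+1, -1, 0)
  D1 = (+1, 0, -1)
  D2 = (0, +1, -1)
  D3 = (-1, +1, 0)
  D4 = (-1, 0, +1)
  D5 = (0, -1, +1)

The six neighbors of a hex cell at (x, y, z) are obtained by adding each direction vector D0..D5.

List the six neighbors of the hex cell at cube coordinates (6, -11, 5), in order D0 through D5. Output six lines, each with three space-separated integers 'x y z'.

Center: (6, -11, 5). Add each direction:
  D0: (6, -11, 5) + (1, -1, 0) = (7, -12, 5)
  D1: (6, -11, 5) + (1, 0, -1) = (7, -11, 4)
  D2: (6, -11, 5) + (0, 1, -1) = (6, -10, 4)
  D3: (6, -11, 5) + (-1, 1, 0) = (5, -10, 5)
  D4: (6, -11, 5) + (-1, 0, 1) = (5, -11, 6)
  D5: (6, -11, 5) + (0, -1, 1) = (6, -12, 6)

Answer: 7 -12 5
7 -11 4
6 -10 4
5 -10 5
5 -11 6
6 -12 6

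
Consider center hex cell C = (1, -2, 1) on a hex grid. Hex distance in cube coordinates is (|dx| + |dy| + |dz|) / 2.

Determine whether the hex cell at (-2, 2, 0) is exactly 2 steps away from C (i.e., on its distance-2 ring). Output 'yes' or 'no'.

Answer: no

Derivation:
|px - cx| = |-2 - 1| = 3
|py - cy| = |2 - (-2)| = 4
|pz - cz| = |0 - 1| = 1
distance = (3+4+1)/2 = 8/2 = 4
radius = 2; distance != radius -> no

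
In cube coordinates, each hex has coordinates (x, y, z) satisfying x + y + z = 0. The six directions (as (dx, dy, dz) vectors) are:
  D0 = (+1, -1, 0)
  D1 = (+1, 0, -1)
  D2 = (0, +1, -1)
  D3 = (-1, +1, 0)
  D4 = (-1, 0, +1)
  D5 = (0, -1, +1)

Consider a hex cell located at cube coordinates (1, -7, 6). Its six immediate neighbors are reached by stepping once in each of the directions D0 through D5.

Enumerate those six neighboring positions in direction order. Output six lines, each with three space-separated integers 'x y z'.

Center: (1, -7, 6). Add each direction:
  D0: (1, -7, 6) + (1, -1, 0) = (2, -8, 6)
  D1: (1, -7, 6) + (1, 0, -1) = (2, -7, 5)
  D2: (1, -7, 6) + (0, 1, -1) = (1, -6, 5)
  D3: (1, -7, 6) + (-1, 1, 0) = (0, -6, 6)
  D4: (1, -7, 6) + (-1, 0, 1) = (0, -7, 7)
  D5: (1, -7, 6) + (0, -1, 1) = (1, -8, 7)

Answer: 2 -8 6
2 -7 5
1 -6 5
0 -6 6
0 -7 7
1 -8 7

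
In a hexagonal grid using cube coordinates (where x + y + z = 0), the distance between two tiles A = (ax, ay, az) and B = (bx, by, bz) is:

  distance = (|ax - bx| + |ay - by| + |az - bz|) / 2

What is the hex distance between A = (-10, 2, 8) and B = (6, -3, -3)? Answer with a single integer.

Answer: 16

Derivation:
|ax - bx| = |-10 - 6| = 16
|ay - by| = |2 - (-3)| = 5
|az - bz| = |8 - (-3)| = 11
distance = (16 + 5 + 11) / 2 = 32 / 2 = 16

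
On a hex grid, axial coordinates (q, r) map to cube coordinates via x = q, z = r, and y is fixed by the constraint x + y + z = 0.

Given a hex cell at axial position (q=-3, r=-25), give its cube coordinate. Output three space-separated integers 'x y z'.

x = q = -3
z = r = -25
y = -x - z = -(-3) - (-25) = 28

Answer: -3 28 -25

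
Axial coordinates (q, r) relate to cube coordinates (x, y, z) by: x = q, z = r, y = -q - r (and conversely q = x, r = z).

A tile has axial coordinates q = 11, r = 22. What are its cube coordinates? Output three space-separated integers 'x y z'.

Answer: 11 -33 22

Derivation:
x = q = 11
z = r = 22
y = -x - z = -(11) - (22) = -33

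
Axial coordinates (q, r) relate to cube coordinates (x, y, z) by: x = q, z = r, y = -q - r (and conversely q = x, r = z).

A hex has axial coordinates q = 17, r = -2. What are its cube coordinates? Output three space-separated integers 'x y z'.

x = q = 17
z = r = -2
y = -x - z = -(17) - (-2) = -15

Answer: 17 -15 -2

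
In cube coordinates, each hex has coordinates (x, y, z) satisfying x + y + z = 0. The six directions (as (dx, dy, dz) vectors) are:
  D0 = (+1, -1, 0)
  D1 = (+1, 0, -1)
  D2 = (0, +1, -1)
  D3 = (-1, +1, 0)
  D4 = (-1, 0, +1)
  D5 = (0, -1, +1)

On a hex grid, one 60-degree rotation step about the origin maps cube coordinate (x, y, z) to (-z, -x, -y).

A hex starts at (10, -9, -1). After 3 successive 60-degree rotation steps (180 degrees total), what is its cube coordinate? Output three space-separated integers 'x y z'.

Answer: -10 9 1

Derivation:
Start: (10, -9, -1)
Step 1: (10, -9, -1) -> (-(-1), -(10), -(-9)) = (1, -10, 9)
Step 2: (1, -10, 9) -> (-(9), -(1), -(-10)) = (-9, -1, 10)
Step 3: (-9, -1, 10) -> (-(10), -(-9), -(-1)) = (-10, 9, 1)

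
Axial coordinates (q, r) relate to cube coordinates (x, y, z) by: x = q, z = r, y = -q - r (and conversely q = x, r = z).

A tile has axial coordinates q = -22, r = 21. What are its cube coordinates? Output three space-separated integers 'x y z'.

x = q = -22
z = r = 21
y = -x - z = -(-22) - (21) = 1

Answer: -22 1 21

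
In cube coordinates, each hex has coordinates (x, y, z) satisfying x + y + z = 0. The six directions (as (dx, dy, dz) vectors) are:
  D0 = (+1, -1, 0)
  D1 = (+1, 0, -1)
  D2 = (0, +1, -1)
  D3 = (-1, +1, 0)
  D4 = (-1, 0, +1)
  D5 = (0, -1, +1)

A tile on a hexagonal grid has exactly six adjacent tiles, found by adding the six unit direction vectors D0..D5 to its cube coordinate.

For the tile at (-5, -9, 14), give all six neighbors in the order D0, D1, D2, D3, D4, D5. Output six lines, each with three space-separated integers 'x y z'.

Answer: -4 -10 14
-4 -9 13
-5 -8 13
-6 -8 14
-6 -9 15
-5 -10 15

Derivation:
Center: (-5, -9, 14). Add each direction:
  D0: (-5, -9, 14) + (1, -1, 0) = (-4, -10, 14)
  D1: (-5, -9, 14) + (1, 0, -1) = (-4, -9, 13)
  D2: (-5, -9, 14) + (0, 1, -1) = (-5, -8, 13)
  D3: (-5, -9, 14) + (-1, 1, 0) = (-6, -8, 14)
  D4: (-5, -9, 14) + (-1, 0, 1) = (-6, -9, 15)
  D5: (-5, -9, 14) + (0, -1, 1) = (-5, -10, 15)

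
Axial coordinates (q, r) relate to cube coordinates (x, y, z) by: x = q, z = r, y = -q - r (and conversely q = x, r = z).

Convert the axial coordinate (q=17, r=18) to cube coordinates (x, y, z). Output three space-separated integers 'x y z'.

x = q = 17
z = r = 18
y = -x - z = -(17) - (18) = -35

Answer: 17 -35 18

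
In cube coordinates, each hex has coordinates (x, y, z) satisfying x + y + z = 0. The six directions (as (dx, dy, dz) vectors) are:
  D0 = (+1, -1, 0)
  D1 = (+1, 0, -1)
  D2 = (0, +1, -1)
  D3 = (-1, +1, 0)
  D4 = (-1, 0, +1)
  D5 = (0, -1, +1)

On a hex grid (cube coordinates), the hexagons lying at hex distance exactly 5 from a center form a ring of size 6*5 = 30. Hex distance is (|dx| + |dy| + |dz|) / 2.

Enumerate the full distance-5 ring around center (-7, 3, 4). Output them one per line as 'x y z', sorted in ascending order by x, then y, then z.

Walk ring at distance 5 from (-7, 3, 4):
Start at center + D4*5 = (-12, 3, 9)
  hex 0: (-12, 3, 9)
  hex 1: (-11, 2, 9)
  hex 2: (-10, 1, 9)
  hex 3: (-9, 0, 9)
  hex 4: (-8, -1, 9)
  hex 5: (-7, -2, 9)
  hex 6: (-6, -2, 8)
  hex 7: (-5, -2, 7)
  hex 8: (-4, -2, 6)
  hex 9: (-3, -2, 5)
  hex 10: (-2, -2, 4)
  hex 11: (-2, -1, 3)
  hex 12: (-2, 0, 2)
  hex 13: (-2, 1, 1)
  hex 14: (-2, 2, 0)
  hex 15: (-2, 3, -1)
  hex 16: (-3, 4, -1)
  hex 17: (-4, 5, -1)
  hex 18: (-5, 6, -1)
  hex 19: (-6, 7, -1)
  hex 20: (-7, 8, -1)
  hex 21: (-8, 8, 0)
  hex 22: (-9, 8, 1)
  hex 23: (-10, 8, 2)
  hex 24: (-11, 8, 3)
  hex 25: (-12, 8, 4)
  hex 26: (-12, 7, 5)
  hex 27: (-12, 6, 6)
  hex 28: (-12, 5, 7)
  hex 29: (-12, 4, 8)
Sorted: 30 hexes.

Answer: -12 3 9
-12 4 8
-12 5 7
-12 6 6
-12 7 5
-12 8 4
-11 2 9
-11 8 3
-10 1 9
-10 8 2
-9 0 9
-9 8 1
-8 -1 9
-8 8 0
-7 -2 9
-7 8 -1
-6 -2 8
-6 7 -1
-5 -2 7
-5 6 -1
-4 -2 6
-4 5 -1
-3 -2 5
-3 4 -1
-2 -2 4
-2 -1 3
-2 0 2
-2 1 1
-2 2 0
-2 3 -1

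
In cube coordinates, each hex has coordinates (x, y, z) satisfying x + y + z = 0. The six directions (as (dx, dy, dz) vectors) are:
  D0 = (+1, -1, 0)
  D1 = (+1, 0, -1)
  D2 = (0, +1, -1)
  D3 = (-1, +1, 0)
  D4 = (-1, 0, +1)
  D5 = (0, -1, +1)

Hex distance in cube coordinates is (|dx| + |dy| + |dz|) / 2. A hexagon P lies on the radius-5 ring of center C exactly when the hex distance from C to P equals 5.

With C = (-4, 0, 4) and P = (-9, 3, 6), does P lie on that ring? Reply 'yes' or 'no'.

Answer: yes

Derivation:
|px - cx| = |-9 - (-4)| = 5
|py - cy| = |3 - 0| = 3
|pz - cz| = |6 - 4| = 2
distance = (5+3+2)/2 = 10/2 = 5
radius = 5; distance == radius -> yes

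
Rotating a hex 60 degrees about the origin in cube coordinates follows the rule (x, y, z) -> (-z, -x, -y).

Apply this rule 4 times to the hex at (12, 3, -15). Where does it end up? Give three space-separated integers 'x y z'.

Answer: -15 12 3

Derivation:
Start: (12, 3, -15)
Step 1: (12, 3, -15) -> (-(-15), -(12), -(3)) = (15, -12, -3)
Step 2: (15, -12, -3) -> (-(-3), -(15), -(-12)) = (3, -15, 12)
Step 3: (3, -15, 12) -> (-(12), -(3), -(-15)) = (-12, -3, 15)
Step 4: (-12, -3, 15) -> (-(15), -(-12), -(-3)) = (-15, 12, 3)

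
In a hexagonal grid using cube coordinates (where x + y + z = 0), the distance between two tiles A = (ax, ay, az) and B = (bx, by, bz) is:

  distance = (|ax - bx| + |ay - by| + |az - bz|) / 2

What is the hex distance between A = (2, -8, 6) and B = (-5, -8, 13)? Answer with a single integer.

|ax - bx| = |2 - (-5)| = 7
|ay - by| = |-8 - (-8)| = 0
|az - bz| = |6 - 13| = 7
distance = (7 + 0 + 7) / 2 = 14 / 2 = 7

Answer: 7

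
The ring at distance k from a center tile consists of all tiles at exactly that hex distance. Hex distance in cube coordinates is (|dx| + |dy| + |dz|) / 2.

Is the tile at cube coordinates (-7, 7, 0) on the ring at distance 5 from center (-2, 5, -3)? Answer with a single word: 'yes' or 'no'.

|px - cx| = |-7 - (-2)| = 5
|py - cy| = |7 - 5| = 2
|pz - cz| = |0 - (-3)| = 3
distance = (5+2+3)/2 = 10/2 = 5
radius = 5; distance == radius -> yes

Answer: yes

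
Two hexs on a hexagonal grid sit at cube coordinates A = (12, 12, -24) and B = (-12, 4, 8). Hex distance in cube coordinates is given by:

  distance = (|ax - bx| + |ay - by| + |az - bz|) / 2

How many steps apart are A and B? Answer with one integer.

Answer: 32

Derivation:
|ax - bx| = |12 - (-12)| = 24
|ay - by| = |12 - 4| = 8
|az - bz| = |-24 - 8| = 32
distance = (24 + 8 + 32) / 2 = 64 / 2 = 32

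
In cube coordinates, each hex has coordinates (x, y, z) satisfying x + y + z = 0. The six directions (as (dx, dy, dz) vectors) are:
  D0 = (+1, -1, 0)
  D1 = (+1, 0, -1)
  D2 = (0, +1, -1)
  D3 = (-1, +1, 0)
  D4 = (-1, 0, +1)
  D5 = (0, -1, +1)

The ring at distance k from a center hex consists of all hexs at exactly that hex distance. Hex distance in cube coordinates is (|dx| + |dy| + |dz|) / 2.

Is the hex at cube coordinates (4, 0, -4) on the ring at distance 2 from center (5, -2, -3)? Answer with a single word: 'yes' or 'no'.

|px - cx| = |4 - 5| = 1
|py - cy| = |0 - (-2)| = 2
|pz - cz| = |-4 - (-3)| = 1
distance = (1+2+1)/2 = 4/2 = 2
radius = 2; distance == radius -> yes

Answer: yes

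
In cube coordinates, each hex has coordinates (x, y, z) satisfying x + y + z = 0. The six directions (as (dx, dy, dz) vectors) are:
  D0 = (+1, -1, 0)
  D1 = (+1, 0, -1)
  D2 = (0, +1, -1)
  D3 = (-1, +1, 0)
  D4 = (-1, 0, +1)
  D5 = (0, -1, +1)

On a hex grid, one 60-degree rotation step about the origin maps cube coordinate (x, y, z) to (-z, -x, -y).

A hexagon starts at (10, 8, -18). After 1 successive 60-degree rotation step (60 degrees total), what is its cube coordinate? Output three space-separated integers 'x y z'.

Answer: 18 -10 -8

Derivation:
Start: (10, 8, -18)
Step 1: (10, 8, -18) -> (-(-18), -(10), -(8)) = (18, -10, -8)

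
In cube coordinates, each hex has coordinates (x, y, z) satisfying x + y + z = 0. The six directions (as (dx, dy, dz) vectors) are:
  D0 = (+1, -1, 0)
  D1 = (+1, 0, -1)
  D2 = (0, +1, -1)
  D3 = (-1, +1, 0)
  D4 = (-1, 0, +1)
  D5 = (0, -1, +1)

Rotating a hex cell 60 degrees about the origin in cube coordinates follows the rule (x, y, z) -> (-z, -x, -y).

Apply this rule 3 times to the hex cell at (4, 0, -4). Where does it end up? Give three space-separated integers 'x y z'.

Answer: -4 0 4

Derivation:
Start: (4, 0, -4)
Step 1: (4, 0, -4) -> (-(-4), -(4), -(0)) = (4, -4, 0)
Step 2: (4, -4, 0) -> (-(0), -(4), -(-4)) = (0, -4, 4)
Step 3: (0, -4, 4) -> (-(4), -(0), -(-4)) = (-4, 0, 4)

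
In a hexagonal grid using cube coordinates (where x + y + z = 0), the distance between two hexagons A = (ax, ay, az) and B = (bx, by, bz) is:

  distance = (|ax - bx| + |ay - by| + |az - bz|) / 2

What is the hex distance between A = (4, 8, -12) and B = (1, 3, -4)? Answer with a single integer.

|ax - bx| = |4 - 1| = 3
|ay - by| = |8 - 3| = 5
|az - bz| = |-12 - (-4)| = 8
distance = (3 + 5 + 8) / 2 = 16 / 2 = 8

Answer: 8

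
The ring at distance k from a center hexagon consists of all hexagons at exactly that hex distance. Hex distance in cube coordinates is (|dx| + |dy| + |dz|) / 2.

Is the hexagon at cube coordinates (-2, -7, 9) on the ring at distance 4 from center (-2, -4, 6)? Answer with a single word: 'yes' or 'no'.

Answer: no

Derivation:
|px - cx| = |-2 - (-2)| = 0
|py - cy| = |-7 - (-4)| = 3
|pz - cz| = |9 - 6| = 3
distance = (0+3+3)/2 = 6/2 = 3
radius = 4; distance != radius -> no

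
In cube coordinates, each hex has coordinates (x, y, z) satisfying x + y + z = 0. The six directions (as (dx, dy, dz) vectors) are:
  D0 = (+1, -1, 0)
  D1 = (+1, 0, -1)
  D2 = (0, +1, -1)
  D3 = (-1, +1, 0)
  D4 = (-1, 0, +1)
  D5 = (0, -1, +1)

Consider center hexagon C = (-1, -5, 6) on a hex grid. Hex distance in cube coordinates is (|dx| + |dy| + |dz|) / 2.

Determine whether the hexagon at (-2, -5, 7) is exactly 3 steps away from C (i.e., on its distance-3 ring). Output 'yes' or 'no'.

Answer: no

Derivation:
|px - cx| = |-2 - (-1)| = 1
|py - cy| = |-5 - (-5)| = 0
|pz - cz| = |7 - 6| = 1
distance = (1+0+1)/2 = 2/2 = 1
radius = 3; distance != radius -> no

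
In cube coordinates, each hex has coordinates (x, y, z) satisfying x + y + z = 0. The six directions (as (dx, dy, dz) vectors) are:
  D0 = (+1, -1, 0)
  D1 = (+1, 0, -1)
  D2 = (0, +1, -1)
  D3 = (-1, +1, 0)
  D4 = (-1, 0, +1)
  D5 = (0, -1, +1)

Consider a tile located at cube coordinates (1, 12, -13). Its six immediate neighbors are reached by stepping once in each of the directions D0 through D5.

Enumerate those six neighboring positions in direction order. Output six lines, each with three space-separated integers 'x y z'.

Answer: 2 11 -13
2 12 -14
1 13 -14
0 13 -13
0 12 -12
1 11 -12

Derivation:
Center: (1, 12, -13). Add each direction:
  D0: (1, 12, -13) + (1, -1, 0) = (2, 11, -13)
  D1: (1, 12, -13) + (1, 0, -1) = (2, 12, -14)
  D2: (1, 12, -13) + (0, 1, -1) = (1, 13, -14)
  D3: (1, 12, -13) + (-1, 1, 0) = (0, 13, -13)
  D4: (1, 12, -13) + (-1, 0, 1) = (0, 12, -12)
  D5: (1, 12, -13) + (0, -1, 1) = (1, 11, -12)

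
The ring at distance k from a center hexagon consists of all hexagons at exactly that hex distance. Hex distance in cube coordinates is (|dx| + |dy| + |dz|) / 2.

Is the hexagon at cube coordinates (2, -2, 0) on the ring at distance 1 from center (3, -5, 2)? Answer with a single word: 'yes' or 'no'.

|px - cx| = |2 - 3| = 1
|py - cy| = |-2 - (-5)| = 3
|pz - cz| = |0 - 2| = 2
distance = (1+3+2)/2 = 6/2 = 3
radius = 1; distance != radius -> no

Answer: no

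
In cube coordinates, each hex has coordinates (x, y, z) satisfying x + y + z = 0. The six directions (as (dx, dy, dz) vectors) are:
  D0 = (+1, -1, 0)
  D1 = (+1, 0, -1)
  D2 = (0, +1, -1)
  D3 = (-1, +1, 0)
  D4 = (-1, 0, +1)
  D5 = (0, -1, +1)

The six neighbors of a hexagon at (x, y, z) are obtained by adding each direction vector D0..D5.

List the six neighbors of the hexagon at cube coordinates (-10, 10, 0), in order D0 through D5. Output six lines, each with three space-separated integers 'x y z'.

Center: (-10, 10, 0). Add each direction:
  D0: (-10, 10, 0) + (1, -1, 0) = (-9, 9, 0)
  D1: (-10, 10, 0) + (1, 0, -1) = (-9, 10, -1)
  D2: (-10, 10, 0) + (0, 1, -1) = (-10, 11, -1)
  D3: (-10, 10, 0) + (-1, 1, 0) = (-11, 11, 0)
  D4: (-10, 10, 0) + (-1, 0, 1) = (-11, 10, 1)
  D5: (-10, 10, 0) + (0, -1, 1) = (-10, 9, 1)

Answer: -9 9 0
-9 10 -1
-10 11 -1
-11 11 0
-11 10 1
-10 9 1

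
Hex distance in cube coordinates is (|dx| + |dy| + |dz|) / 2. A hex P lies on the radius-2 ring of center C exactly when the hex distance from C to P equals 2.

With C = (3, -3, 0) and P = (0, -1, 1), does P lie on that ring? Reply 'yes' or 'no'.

|px - cx| = |0 - 3| = 3
|py - cy| = |-1 - (-3)| = 2
|pz - cz| = |1 - 0| = 1
distance = (3+2+1)/2 = 6/2 = 3
radius = 2; distance != radius -> no

Answer: no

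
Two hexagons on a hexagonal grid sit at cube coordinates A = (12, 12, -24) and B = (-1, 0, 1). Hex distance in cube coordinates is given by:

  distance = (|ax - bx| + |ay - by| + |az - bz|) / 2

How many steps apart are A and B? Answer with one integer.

|ax - bx| = |12 - (-1)| = 13
|ay - by| = |12 - 0| = 12
|az - bz| = |-24 - 1| = 25
distance = (13 + 12 + 25) / 2 = 50 / 2 = 25

Answer: 25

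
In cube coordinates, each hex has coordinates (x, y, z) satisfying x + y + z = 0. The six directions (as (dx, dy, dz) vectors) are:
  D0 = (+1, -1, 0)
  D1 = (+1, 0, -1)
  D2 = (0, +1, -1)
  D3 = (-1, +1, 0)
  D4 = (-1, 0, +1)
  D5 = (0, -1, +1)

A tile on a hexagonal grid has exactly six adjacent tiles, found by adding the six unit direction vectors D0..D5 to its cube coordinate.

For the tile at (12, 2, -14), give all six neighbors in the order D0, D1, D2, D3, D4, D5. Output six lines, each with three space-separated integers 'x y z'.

Answer: 13 1 -14
13 2 -15
12 3 -15
11 3 -14
11 2 -13
12 1 -13

Derivation:
Center: (12, 2, -14). Add each direction:
  D0: (12, 2, -14) + (1, -1, 0) = (13, 1, -14)
  D1: (12, 2, -14) + (1, 0, -1) = (13, 2, -15)
  D2: (12, 2, -14) + (0, 1, -1) = (12, 3, -15)
  D3: (12, 2, -14) + (-1, 1, 0) = (11, 3, -14)
  D4: (12, 2, -14) + (-1, 0, 1) = (11, 2, -13)
  D5: (12, 2, -14) + (0, -1, 1) = (12, 1, -13)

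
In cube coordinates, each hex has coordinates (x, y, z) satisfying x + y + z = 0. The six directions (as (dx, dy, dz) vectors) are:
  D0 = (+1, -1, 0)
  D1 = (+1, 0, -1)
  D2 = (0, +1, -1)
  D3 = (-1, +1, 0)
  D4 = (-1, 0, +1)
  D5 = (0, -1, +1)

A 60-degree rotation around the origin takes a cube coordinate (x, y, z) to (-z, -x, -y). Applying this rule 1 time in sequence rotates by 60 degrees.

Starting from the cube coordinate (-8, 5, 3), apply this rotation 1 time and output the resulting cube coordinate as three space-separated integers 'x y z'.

Answer: -3 8 -5

Derivation:
Start: (-8, 5, 3)
Step 1: (-8, 5, 3) -> (-(3), -(-8), -(5)) = (-3, 8, -5)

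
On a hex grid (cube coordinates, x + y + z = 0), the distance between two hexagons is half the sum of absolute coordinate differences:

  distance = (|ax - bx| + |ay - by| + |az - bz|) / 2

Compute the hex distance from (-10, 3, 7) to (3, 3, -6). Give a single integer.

Answer: 13

Derivation:
|ax - bx| = |-10 - 3| = 13
|ay - by| = |3 - 3| = 0
|az - bz| = |7 - (-6)| = 13
distance = (13 + 0 + 13) / 2 = 26 / 2 = 13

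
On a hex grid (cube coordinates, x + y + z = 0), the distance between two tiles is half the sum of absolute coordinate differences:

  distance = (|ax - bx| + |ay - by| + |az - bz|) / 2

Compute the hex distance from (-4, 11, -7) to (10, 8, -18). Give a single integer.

Answer: 14

Derivation:
|ax - bx| = |-4 - 10| = 14
|ay - by| = |11 - 8| = 3
|az - bz| = |-7 - (-18)| = 11
distance = (14 + 3 + 11) / 2 = 28 / 2 = 14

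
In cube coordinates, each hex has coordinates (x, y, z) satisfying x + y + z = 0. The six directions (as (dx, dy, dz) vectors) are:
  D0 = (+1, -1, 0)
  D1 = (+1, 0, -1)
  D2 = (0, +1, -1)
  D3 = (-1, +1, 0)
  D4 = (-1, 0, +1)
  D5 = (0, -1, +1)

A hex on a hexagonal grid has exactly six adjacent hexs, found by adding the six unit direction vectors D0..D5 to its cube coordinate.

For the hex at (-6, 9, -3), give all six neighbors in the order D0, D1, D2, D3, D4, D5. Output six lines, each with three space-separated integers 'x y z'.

Answer: -5 8 -3
-5 9 -4
-6 10 -4
-7 10 -3
-7 9 -2
-6 8 -2

Derivation:
Center: (-6, 9, -3). Add each direction:
  D0: (-6, 9, -3) + (1, -1, 0) = (-5, 8, -3)
  D1: (-6, 9, -3) + (1, 0, -1) = (-5, 9, -4)
  D2: (-6, 9, -3) + (0, 1, -1) = (-6, 10, -4)
  D3: (-6, 9, -3) + (-1, 1, 0) = (-7, 10, -3)
  D4: (-6, 9, -3) + (-1, 0, 1) = (-7, 9, -2)
  D5: (-6, 9, -3) + (0, -1, 1) = (-6, 8, -2)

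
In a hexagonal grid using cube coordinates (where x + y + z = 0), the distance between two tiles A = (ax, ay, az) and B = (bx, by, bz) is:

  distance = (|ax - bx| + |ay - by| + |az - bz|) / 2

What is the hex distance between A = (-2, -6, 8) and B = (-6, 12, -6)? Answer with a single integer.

Answer: 18

Derivation:
|ax - bx| = |-2 - (-6)| = 4
|ay - by| = |-6 - 12| = 18
|az - bz| = |8 - (-6)| = 14
distance = (4 + 18 + 14) / 2 = 36 / 2 = 18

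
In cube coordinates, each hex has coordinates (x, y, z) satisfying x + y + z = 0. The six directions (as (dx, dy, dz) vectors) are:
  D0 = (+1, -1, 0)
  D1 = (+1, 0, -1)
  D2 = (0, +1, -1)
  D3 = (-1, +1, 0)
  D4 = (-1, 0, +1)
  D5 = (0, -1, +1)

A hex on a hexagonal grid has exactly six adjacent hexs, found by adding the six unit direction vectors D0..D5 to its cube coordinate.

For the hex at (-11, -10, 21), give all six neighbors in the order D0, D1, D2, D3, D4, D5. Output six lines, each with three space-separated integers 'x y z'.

Answer: -10 -11 21
-10 -10 20
-11 -9 20
-12 -9 21
-12 -10 22
-11 -11 22

Derivation:
Center: (-11, -10, 21). Add each direction:
  D0: (-11, -10, 21) + (1, -1, 0) = (-10, -11, 21)
  D1: (-11, -10, 21) + (1, 0, -1) = (-10, -10, 20)
  D2: (-11, -10, 21) + (0, 1, -1) = (-11, -9, 20)
  D3: (-11, -10, 21) + (-1, 1, 0) = (-12, -9, 21)
  D4: (-11, -10, 21) + (-1, 0, 1) = (-12, -10, 22)
  D5: (-11, -10, 21) + (0, -1, 1) = (-11, -11, 22)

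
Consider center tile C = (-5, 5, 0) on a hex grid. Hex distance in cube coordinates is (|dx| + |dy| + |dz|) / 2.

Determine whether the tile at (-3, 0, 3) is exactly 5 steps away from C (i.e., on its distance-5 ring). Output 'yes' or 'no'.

Answer: yes

Derivation:
|px - cx| = |-3 - (-5)| = 2
|py - cy| = |0 - 5| = 5
|pz - cz| = |3 - 0| = 3
distance = (2+5+3)/2 = 10/2 = 5
radius = 5; distance == radius -> yes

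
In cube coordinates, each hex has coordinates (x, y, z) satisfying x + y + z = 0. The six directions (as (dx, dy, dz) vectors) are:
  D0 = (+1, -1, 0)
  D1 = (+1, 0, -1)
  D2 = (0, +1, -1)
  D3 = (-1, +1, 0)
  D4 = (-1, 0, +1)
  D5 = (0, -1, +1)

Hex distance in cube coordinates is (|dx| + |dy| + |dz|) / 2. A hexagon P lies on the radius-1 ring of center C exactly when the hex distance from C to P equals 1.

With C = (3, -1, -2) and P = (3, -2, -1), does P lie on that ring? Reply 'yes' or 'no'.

|px - cx| = |3 - 3| = 0
|py - cy| = |-2 - (-1)| = 1
|pz - cz| = |-1 - (-2)| = 1
distance = (0+1+1)/2 = 2/2 = 1
radius = 1; distance == radius -> yes

Answer: yes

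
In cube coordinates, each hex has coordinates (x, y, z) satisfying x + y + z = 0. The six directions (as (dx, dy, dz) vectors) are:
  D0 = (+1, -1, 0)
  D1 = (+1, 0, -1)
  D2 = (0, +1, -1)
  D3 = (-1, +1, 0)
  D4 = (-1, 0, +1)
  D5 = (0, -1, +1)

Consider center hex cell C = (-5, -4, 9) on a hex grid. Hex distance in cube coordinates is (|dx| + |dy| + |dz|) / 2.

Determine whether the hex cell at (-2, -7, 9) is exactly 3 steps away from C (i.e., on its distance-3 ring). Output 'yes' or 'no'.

|px - cx| = |-2 - (-5)| = 3
|py - cy| = |-7 - (-4)| = 3
|pz - cz| = |9 - 9| = 0
distance = (3+3+0)/2 = 6/2 = 3
radius = 3; distance == radius -> yes

Answer: yes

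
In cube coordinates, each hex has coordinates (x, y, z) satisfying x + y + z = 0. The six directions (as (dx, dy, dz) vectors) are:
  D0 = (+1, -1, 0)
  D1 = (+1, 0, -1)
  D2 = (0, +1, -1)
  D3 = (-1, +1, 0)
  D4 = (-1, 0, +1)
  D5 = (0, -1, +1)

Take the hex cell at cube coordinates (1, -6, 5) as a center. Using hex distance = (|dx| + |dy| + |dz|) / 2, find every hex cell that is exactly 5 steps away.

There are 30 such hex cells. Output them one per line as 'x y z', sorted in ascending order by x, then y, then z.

Answer: -4 -6 10
-4 -5 9
-4 -4 8
-4 -3 7
-4 -2 6
-4 -1 5
-3 -7 10
-3 -1 4
-2 -8 10
-2 -1 3
-1 -9 10
-1 -1 2
0 -10 10
0 -1 1
1 -11 10
1 -1 0
2 -11 9
2 -2 0
3 -11 8
3 -3 0
4 -11 7
4 -4 0
5 -11 6
5 -5 0
6 -11 5
6 -10 4
6 -9 3
6 -8 2
6 -7 1
6 -6 0

Derivation:
Walk ring at distance 5 from (1, -6, 5):
Start at center + D4*5 = (-4, -6, 10)
  hex 0: (-4, -6, 10)
  hex 1: (-3, -7, 10)
  hex 2: (-2, -8, 10)
  hex 3: (-1, -9, 10)
  hex 4: (0, -10, 10)
  hex 5: (1, -11, 10)
  hex 6: (2, -11, 9)
  hex 7: (3, -11, 8)
  hex 8: (4, -11, 7)
  hex 9: (5, -11, 6)
  hex 10: (6, -11, 5)
  hex 11: (6, -10, 4)
  hex 12: (6, -9, 3)
  hex 13: (6, -8, 2)
  hex 14: (6, -7, 1)
  hex 15: (6, -6, 0)
  hex 16: (5, -5, 0)
  hex 17: (4, -4, 0)
  hex 18: (3, -3, 0)
  hex 19: (2, -2, 0)
  hex 20: (1, -1, 0)
  hex 21: (0, -1, 1)
  hex 22: (-1, -1, 2)
  hex 23: (-2, -1, 3)
  hex 24: (-3, -1, 4)
  hex 25: (-4, -1, 5)
  hex 26: (-4, -2, 6)
  hex 27: (-4, -3, 7)
  hex 28: (-4, -4, 8)
  hex 29: (-4, -5, 9)
Sorted: 30 hexes.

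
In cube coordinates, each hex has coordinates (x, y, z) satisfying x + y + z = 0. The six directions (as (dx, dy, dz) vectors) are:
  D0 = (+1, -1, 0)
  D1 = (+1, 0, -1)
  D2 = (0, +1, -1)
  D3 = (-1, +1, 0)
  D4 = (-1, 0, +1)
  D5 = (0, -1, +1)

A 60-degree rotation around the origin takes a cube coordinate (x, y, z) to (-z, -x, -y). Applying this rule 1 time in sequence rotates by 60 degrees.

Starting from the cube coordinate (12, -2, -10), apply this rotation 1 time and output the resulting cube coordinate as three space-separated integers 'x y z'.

Answer: 10 -12 2

Derivation:
Start: (12, -2, -10)
Step 1: (12, -2, -10) -> (-(-10), -(12), -(-2)) = (10, -12, 2)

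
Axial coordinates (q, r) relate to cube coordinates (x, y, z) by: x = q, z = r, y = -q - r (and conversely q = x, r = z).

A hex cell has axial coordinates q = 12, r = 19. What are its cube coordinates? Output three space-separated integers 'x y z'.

Answer: 12 -31 19

Derivation:
x = q = 12
z = r = 19
y = -x - z = -(12) - (19) = -31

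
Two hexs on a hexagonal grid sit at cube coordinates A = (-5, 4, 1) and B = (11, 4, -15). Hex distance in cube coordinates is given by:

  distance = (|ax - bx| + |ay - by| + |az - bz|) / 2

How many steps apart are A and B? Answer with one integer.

Answer: 16

Derivation:
|ax - bx| = |-5 - 11| = 16
|ay - by| = |4 - 4| = 0
|az - bz| = |1 - (-15)| = 16
distance = (16 + 0 + 16) / 2 = 32 / 2 = 16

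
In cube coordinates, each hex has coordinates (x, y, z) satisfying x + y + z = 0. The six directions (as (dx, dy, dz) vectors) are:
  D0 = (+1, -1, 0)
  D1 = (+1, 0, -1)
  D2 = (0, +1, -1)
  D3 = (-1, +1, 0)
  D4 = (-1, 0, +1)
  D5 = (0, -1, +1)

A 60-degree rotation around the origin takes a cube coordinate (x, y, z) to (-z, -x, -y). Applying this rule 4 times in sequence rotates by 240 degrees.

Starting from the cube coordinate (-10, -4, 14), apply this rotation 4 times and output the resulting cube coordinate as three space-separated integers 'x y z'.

Start: (-10, -4, 14)
Step 1: (-10, -4, 14) -> (-(14), -(-10), -(-4)) = (-14, 10, 4)
Step 2: (-14, 10, 4) -> (-(4), -(-14), -(10)) = (-4, 14, -10)
Step 3: (-4, 14, -10) -> (-(-10), -(-4), -(14)) = (10, 4, -14)
Step 4: (10, 4, -14) -> (-(-14), -(10), -(4)) = (14, -10, -4)

Answer: 14 -10 -4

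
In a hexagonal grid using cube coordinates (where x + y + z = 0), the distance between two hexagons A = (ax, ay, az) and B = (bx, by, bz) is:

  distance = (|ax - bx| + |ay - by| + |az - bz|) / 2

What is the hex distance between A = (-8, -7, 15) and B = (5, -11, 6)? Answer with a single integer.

Answer: 13

Derivation:
|ax - bx| = |-8 - 5| = 13
|ay - by| = |-7 - (-11)| = 4
|az - bz| = |15 - 6| = 9
distance = (13 + 4 + 9) / 2 = 26 / 2 = 13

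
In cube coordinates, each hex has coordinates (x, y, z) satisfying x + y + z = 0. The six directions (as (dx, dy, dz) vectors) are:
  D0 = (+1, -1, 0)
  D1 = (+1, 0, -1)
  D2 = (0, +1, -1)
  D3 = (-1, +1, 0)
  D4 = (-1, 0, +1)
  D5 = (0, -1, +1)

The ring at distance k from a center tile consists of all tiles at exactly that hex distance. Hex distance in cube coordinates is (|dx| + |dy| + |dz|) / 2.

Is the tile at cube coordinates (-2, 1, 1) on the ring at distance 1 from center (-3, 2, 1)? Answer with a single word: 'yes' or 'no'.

Answer: yes

Derivation:
|px - cx| = |-2 - (-3)| = 1
|py - cy| = |1 - 2| = 1
|pz - cz| = |1 - 1| = 0
distance = (1+1+0)/2 = 2/2 = 1
radius = 1; distance == radius -> yes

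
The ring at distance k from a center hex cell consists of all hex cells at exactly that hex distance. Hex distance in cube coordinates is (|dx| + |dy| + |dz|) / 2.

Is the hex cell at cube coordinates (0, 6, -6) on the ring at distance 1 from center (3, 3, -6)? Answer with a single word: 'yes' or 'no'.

|px - cx| = |0 - 3| = 3
|py - cy| = |6 - 3| = 3
|pz - cz| = |-6 - (-6)| = 0
distance = (3+3+0)/2 = 6/2 = 3
radius = 1; distance != radius -> no

Answer: no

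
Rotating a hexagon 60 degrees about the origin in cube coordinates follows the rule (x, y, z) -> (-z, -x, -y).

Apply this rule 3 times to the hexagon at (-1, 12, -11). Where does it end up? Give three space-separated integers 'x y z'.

Answer: 1 -12 11

Derivation:
Start: (-1, 12, -11)
Step 1: (-1, 12, -11) -> (-(-11), -(-1), -(12)) = (11, 1, -12)
Step 2: (11, 1, -12) -> (-(-12), -(11), -(1)) = (12, -11, -1)
Step 3: (12, -11, -1) -> (-(-1), -(12), -(-11)) = (1, -12, 11)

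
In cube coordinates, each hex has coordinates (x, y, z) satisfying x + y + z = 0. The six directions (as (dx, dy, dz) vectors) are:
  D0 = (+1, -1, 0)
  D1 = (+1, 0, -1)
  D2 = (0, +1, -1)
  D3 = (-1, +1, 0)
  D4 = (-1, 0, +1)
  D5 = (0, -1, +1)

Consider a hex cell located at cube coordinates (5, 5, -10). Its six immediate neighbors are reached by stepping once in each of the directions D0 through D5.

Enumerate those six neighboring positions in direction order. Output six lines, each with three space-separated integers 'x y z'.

Center: (5, 5, -10). Add each direction:
  D0: (5, 5, -10) + (1, -1, 0) = (6, 4, -10)
  D1: (5, 5, -10) + (1, 0, -1) = (6, 5, -11)
  D2: (5, 5, -10) + (0, 1, -1) = (5, 6, -11)
  D3: (5, 5, -10) + (-1, 1, 0) = (4, 6, -10)
  D4: (5, 5, -10) + (-1, 0, 1) = (4, 5, -9)
  D5: (5, 5, -10) + (0, -1, 1) = (5, 4, -9)

Answer: 6 4 -10
6 5 -11
5 6 -11
4 6 -10
4 5 -9
5 4 -9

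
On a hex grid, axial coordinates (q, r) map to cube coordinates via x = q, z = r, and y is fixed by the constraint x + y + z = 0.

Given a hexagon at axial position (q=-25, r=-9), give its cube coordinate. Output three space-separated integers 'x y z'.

Answer: -25 34 -9

Derivation:
x = q = -25
z = r = -9
y = -x - z = -(-25) - (-9) = 34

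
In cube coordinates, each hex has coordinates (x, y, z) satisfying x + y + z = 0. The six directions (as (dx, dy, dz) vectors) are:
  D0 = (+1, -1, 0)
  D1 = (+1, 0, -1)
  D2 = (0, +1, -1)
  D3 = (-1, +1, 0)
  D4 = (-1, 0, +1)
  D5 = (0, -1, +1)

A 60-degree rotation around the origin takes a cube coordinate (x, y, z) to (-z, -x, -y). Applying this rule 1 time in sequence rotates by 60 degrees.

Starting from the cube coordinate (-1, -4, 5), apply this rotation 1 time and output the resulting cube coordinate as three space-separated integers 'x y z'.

Start: (-1, -4, 5)
Step 1: (-1, -4, 5) -> (-(5), -(-1), -(-4)) = (-5, 1, 4)

Answer: -5 1 4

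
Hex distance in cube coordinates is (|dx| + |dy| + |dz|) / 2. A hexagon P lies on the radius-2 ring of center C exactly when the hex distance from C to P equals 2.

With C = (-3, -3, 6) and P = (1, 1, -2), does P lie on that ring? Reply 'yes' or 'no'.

|px - cx| = |1 - (-3)| = 4
|py - cy| = |1 - (-3)| = 4
|pz - cz| = |-2 - 6| = 8
distance = (4+4+8)/2 = 16/2 = 8
radius = 2; distance != radius -> no

Answer: no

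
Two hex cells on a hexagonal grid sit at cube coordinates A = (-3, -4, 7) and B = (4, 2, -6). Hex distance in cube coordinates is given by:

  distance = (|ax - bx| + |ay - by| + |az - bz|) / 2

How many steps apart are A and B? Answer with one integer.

|ax - bx| = |-3 - 4| = 7
|ay - by| = |-4 - 2| = 6
|az - bz| = |7 - (-6)| = 13
distance = (7 + 6 + 13) / 2 = 26 / 2 = 13

Answer: 13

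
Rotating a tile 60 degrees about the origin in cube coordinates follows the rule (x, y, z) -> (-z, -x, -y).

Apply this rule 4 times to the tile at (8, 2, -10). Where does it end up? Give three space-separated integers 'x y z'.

Start: (8, 2, -10)
Step 1: (8, 2, -10) -> (-(-10), -(8), -(2)) = (10, -8, -2)
Step 2: (10, -8, -2) -> (-(-2), -(10), -(-8)) = (2, -10, 8)
Step 3: (2, -10, 8) -> (-(8), -(2), -(-10)) = (-8, -2, 10)
Step 4: (-8, -2, 10) -> (-(10), -(-8), -(-2)) = (-10, 8, 2)

Answer: -10 8 2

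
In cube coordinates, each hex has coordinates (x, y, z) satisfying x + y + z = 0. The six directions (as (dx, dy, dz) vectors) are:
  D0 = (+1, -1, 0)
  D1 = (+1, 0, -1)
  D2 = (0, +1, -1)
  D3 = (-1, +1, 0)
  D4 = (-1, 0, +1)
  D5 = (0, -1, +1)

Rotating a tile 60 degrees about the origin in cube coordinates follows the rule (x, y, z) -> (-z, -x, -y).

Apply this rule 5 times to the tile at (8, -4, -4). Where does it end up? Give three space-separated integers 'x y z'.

Start: (8, -4, -4)
Step 1: (8, -4, -4) -> (-(-4), -(8), -(-4)) = (4, -8, 4)
Step 2: (4, -8, 4) -> (-(4), -(4), -(-8)) = (-4, -4, 8)
Step 3: (-4, -4, 8) -> (-(8), -(-4), -(-4)) = (-8, 4, 4)
Step 4: (-8, 4, 4) -> (-(4), -(-8), -(4)) = (-4, 8, -4)
Step 5: (-4, 8, -4) -> (-(-4), -(-4), -(8)) = (4, 4, -8)

Answer: 4 4 -8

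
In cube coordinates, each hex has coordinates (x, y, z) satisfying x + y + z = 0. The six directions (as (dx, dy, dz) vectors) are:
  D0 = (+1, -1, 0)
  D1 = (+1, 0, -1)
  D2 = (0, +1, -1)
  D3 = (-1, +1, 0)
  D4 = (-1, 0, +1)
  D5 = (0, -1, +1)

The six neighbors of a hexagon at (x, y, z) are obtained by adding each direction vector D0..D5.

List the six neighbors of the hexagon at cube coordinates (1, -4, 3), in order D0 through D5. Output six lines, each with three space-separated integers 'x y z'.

Answer: 2 -5 3
2 -4 2
1 -3 2
0 -3 3
0 -4 4
1 -5 4

Derivation:
Center: (1, -4, 3). Add each direction:
  D0: (1, -4, 3) + (1, -1, 0) = (2, -5, 3)
  D1: (1, -4, 3) + (1, 0, -1) = (2, -4, 2)
  D2: (1, -4, 3) + (0, 1, -1) = (1, -3, 2)
  D3: (1, -4, 3) + (-1, 1, 0) = (0, -3, 3)
  D4: (1, -4, 3) + (-1, 0, 1) = (0, -4, 4)
  D5: (1, -4, 3) + (0, -1, 1) = (1, -5, 4)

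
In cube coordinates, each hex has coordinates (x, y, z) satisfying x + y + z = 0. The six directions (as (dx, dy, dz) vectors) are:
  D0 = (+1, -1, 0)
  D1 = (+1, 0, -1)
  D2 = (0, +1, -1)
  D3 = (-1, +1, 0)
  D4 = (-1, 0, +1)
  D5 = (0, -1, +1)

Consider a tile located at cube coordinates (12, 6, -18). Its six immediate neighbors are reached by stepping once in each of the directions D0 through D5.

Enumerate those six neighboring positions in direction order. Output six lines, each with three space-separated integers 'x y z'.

Answer: 13 5 -18
13 6 -19
12 7 -19
11 7 -18
11 6 -17
12 5 -17

Derivation:
Center: (12, 6, -18). Add each direction:
  D0: (12, 6, -18) + (1, -1, 0) = (13, 5, -18)
  D1: (12, 6, -18) + (1, 0, -1) = (13, 6, -19)
  D2: (12, 6, -18) + (0, 1, -1) = (12, 7, -19)
  D3: (12, 6, -18) + (-1, 1, 0) = (11, 7, -18)
  D4: (12, 6, -18) + (-1, 0, 1) = (11, 6, -17)
  D5: (12, 6, -18) + (0, -1, 1) = (12, 5, -17)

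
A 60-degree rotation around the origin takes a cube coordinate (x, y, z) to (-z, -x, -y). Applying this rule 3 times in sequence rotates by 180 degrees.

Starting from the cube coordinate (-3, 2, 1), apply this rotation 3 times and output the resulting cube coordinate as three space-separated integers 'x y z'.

Answer: 3 -2 -1

Derivation:
Start: (-3, 2, 1)
Step 1: (-3, 2, 1) -> (-(1), -(-3), -(2)) = (-1, 3, -2)
Step 2: (-1, 3, -2) -> (-(-2), -(-1), -(3)) = (2, 1, -3)
Step 3: (2, 1, -3) -> (-(-3), -(2), -(1)) = (3, -2, -1)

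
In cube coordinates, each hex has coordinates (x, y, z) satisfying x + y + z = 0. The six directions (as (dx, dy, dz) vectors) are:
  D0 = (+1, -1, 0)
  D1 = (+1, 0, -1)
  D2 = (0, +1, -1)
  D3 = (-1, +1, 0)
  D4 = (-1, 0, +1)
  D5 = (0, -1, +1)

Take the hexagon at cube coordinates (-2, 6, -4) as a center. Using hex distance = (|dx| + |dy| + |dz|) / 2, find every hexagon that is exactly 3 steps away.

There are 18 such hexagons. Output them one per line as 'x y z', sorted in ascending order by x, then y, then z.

Walk ring at distance 3 from (-2, 6, -4):
Start at center + D4*3 = (-5, 6, -1)
  hex 0: (-5, 6, -1)
  hex 1: (-4, 5, -1)
  hex 2: (-3, 4, -1)
  hex 3: (-2, 3, -1)
  hex 4: (-1, 3, -2)
  hex 5: (0, 3, -3)
  hex 6: (1, 3, -4)
  hex 7: (1, 4, -5)
  hex 8: (1, 5, -6)
  hex 9: (1, 6, -7)
  hex 10: (0, 7, -7)
  hex 11: (-1, 8, -7)
  hex 12: (-2, 9, -7)
  hex 13: (-3, 9, -6)
  hex 14: (-4, 9, -5)
  hex 15: (-5, 9, -4)
  hex 16: (-5, 8, -3)
  hex 17: (-5, 7, -2)
Sorted: 18 hexes.

Answer: -5 6 -1
-5 7 -2
-5 8 -3
-5 9 -4
-4 5 -1
-4 9 -5
-3 4 -1
-3 9 -6
-2 3 -1
-2 9 -7
-1 3 -2
-1 8 -7
0 3 -3
0 7 -7
1 3 -4
1 4 -5
1 5 -6
1 6 -7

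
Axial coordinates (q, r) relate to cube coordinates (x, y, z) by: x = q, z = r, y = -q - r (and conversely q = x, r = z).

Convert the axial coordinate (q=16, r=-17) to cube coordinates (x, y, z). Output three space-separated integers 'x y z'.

x = q = 16
z = r = -17
y = -x - z = -(16) - (-17) = 1

Answer: 16 1 -17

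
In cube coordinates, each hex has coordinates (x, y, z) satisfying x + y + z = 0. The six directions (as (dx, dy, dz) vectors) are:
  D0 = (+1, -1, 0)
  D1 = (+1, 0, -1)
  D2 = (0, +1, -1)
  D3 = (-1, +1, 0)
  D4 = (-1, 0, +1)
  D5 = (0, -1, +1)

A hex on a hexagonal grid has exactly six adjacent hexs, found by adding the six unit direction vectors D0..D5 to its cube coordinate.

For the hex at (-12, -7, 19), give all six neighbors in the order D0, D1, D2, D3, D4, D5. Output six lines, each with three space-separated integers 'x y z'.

Center: (-12, -7, 19). Add each direction:
  D0: (-12, -7, 19) + (1, -1, 0) = (-11, -8, 19)
  D1: (-12, -7, 19) + (1, 0, -1) = (-11, -7, 18)
  D2: (-12, -7, 19) + (0, 1, -1) = (-12, -6, 18)
  D3: (-12, -7, 19) + (-1, 1, 0) = (-13, -6, 19)
  D4: (-12, -7, 19) + (-1, 0, 1) = (-13, -7, 20)
  D5: (-12, -7, 19) + (0, -1, 1) = (-12, -8, 20)

Answer: -11 -8 19
-11 -7 18
-12 -6 18
-13 -6 19
-13 -7 20
-12 -8 20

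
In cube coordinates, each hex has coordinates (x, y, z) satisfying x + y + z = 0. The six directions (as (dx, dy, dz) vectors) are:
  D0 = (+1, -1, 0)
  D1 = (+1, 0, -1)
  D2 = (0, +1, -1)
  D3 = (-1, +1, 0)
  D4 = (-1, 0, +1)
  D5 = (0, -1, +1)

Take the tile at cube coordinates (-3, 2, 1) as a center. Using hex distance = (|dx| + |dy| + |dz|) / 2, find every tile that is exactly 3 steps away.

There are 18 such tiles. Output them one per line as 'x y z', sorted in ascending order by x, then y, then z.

Walk ring at distance 3 from (-3, 2, 1):
Start at center + D4*3 = (-6, 2, 4)
  hex 0: (-6, 2, 4)
  hex 1: (-5, 1, 4)
  hex 2: (-4, 0, 4)
  hex 3: (-3, -1, 4)
  hex 4: (-2, -1, 3)
  hex 5: (-1, -1, 2)
  hex 6: (0, -1, 1)
  hex 7: (0, 0, 0)
  hex 8: (0, 1, -1)
  hex 9: (0, 2, -2)
  hex 10: (-1, 3, -2)
  hex 11: (-2, 4, -2)
  hex 12: (-3, 5, -2)
  hex 13: (-4, 5, -1)
  hex 14: (-5, 5, 0)
  hex 15: (-6, 5, 1)
  hex 16: (-6, 4, 2)
  hex 17: (-6, 3, 3)
Sorted: 18 hexes.

Answer: -6 2 4
-6 3 3
-6 4 2
-6 5 1
-5 1 4
-5 5 0
-4 0 4
-4 5 -1
-3 -1 4
-3 5 -2
-2 -1 3
-2 4 -2
-1 -1 2
-1 3 -2
0 -1 1
0 0 0
0 1 -1
0 2 -2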